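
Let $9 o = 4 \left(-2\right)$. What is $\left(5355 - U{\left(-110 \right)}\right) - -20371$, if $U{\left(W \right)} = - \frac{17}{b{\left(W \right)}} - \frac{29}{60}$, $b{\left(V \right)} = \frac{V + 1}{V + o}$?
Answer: $\frac{505092923}{19620} \approx 25744.0$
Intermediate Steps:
$o = - \frac{8}{9}$ ($o = \frac{4 \left(-2\right)}{9} = \frac{1}{9} \left(-8\right) = - \frac{8}{9} \approx -0.88889$)
$b{\left(V \right)} = \frac{1 + V}{- \frac{8}{9} + V}$ ($b{\left(V \right)} = \frac{V + 1}{V - \frac{8}{9}} = \frac{1 + V}{- \frac{8}{9} + V}$)
$U{\left(W \right)} = - \frac{29}{60} - \frac{17 \left(-8 + 9 W\right)}{9 \left(1 + W\right)}$ ($U{\left(W \right)} = - \frac{17}{9 \frac{1}{-8 + 9 W} \left(1 + W\right)} - \frac{29}{60} = - 17 \frac{-8 + 9 W}{9 \left(1 + W\right)} - \frac{29}{60} = - \frac{17 \left(-8 + 9 W\right)}{9 \left(1 + W\right)} - \frac{29}{60} = - \frac{29}{60} - \frac{17 \left(-8 + 9 W\right)}{9 \left(1 + W\right)}$)
$\left(5355 - U{\left(-110 \right)}\right) - -20371 = \left(5355 - \frac{2633 - -346170}{180 \left(1 - 110\right)}\right) - -20371 = \left(5355 - \frac{2633 + 346170}{180 \left(-109\right)}\right) + 20371 = \left(5355 - \frac{1}{180} \left(- \frac{1}{109}\right) 348803\right) + 20371 = \left(5355 - - \frac{348803}{19620}\right) + 20371 = \left(5355 + \frac{348803}{19620}\right) + 20371 = \frac{105413903}{19620} + 20371 = \frac{505092923}{19620}$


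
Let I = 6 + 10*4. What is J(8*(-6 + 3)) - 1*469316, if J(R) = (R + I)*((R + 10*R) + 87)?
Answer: -473210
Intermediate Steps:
I = 46 (I = 6 + 40 = 46)
J(R) = (46 + R)*(87 + 11*R) (J(R) = (R + 46)*((R + 10*R) + 87) = (46 + R)*(11*R + 87) = (46 + R)*(87 + 11*R))
J(8*(-6 + 3)) - 1*469316 = (4002 + 11*(8*(-6 + 3))² + 593*(8*(-6 + 3))) - 1*469316 = (4002 + 11*(8*(-3))² + 593*(8*(-3))) - 469316 = (4002 + 11*(-24)² + 593*(-24)) - 469316 = (4002 + 11*576 - 14232) - 469316 = (4002 + 6336 - 14232) - 469316 = -3894 - 469316 = -473210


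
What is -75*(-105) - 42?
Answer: 7833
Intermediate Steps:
-75*(-105) - 42 = 7875 - 42 = 7833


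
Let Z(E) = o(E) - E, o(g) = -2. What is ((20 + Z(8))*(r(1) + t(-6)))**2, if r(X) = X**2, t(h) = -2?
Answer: 100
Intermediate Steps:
Z(E) = -2 - E
((20 + Z(8))*(r(1) + t(-6)))**2 = ((20 + (-2 - 1*8))*(1**2 - 2))**2 = ((20 + (-2 - 8))*(1 - 2))**2 = ((20 - 10)*(-1))**2 = (10*(-1))**2 = (-10)**2 = 100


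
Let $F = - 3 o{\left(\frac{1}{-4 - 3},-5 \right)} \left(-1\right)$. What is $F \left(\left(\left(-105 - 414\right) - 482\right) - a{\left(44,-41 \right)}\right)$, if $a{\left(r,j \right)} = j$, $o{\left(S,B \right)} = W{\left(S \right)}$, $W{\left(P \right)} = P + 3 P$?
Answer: $\frac{11520}{7} \approx 1645.7$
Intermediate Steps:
$W{\left(P \right)} = 4 P$
$o{\left(S,B \right)} = 4 S$
$F = - \frac{12}{7}$ ($F = - 3 \frac{4}{-4 - 3} \left(-1\right) = - 3 \frac{4}{-7} \left(-1\right) = - 3 \cdot 4 \left(- \frac{1}{7}\right) \left(-1\right) = \left(-3\right) \left(- \frac{4}{7}\right) \left(-1\right) = \frac{12}{7} \left(-1\right) = - \frac{12}{7} \approx -1.7143$)
$F \left(\left(\left(-105 - 414\right) - 482\right) - a{\left(44,-41 \right)}\right) = - \frac{12 \left(\left(\left(-105 - 414\right) - 482\right) - -41\right)}{7} = - \frac{12 \left(\left(-519 - 482\right) + 41\right)}{7} = - \frac{12 \left(-1001 + 41\right)}{7} = \left(- \frac{12}{7}\right) \left(-960\right) = \frac{11520}{7}$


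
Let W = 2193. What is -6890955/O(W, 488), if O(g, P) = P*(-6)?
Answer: 2296985/976 ≈ 2353.5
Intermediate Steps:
O(g, P) = -6*P
-6890955/O(W, 488) = -6890955/((-6*488)) = -6890955/(-2928) = -6890955*(-1/2928) = 2296985/976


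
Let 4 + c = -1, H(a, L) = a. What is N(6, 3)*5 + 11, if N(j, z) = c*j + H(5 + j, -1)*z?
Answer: 26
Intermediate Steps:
c = -5 (c = -4 - 1 = -5)
N(j, z) = -5*j + z*(5 + j) (N(j, z) = -5*j + (5 + j)*z = -5*j + z*(5 + j))
N(6, 3)*5 + 11 = (-5*6 + 3*(5 + 6))*5 + 11 = (-30 + 3*11)*5 + 11 = (-30 + 33)*5 + 11 = 3*5 + 11 = 15 + 11 = 26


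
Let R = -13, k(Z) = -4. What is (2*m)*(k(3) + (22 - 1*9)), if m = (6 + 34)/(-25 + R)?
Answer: -360/19 ≈ -18.947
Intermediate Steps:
m = -20/19 (m = (6 + 34)/(-25 - 13) = 40/(-38) = 40*(-1/38) = -20/19 ≈ -1.0526)
(2*m)*(k(3) + (22 - 1*9)) = (2*(-20/19))*(-4 + (22 - 1*9)) = -40*(-4 + (22 - 9))/19 = -40*(-4 + 13)/19 = -40/19*9 = -360/19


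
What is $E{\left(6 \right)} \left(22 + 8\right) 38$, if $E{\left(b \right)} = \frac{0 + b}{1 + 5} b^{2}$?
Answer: $41040$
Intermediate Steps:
$E{\left(b \right)} = \frac{b^{3}}{6}$ ($E{\left(b \right)} = \frac{b}{6} b^{2} = \frac{b^{3}}{6}$)
$E{\left(6 \right)} \left(22 + 8\right) 38 = \frac{6^{3}}{6} \left(22 + 8\right) 38 = \frac{1}{6} \cdot 216 \cdot 30 \cdot 38 = 36 \cdot 30 \cdot 38 = 1080 \cdot 38 = 41040$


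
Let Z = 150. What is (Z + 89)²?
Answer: 57121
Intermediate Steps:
(Z + 89)² = (150 + 89)² = 239² = 57121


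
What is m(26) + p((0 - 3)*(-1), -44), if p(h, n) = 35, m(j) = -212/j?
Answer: 349/13 ≈ 26.846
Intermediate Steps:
m(26) + p((0 - 3)*(-1), -44) = -212/26 + 35 = -212*1/26 + 35 = -106/13 + 35 = 349/13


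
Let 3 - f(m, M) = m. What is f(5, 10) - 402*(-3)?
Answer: 1204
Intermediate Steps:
f(m, M) = 3 - m
f(5, 10) - 402*(-3) = (3 - 1*5) - 402*(-3) = (3 - 5) - 67*(-18) = -2 + 1206 = 1204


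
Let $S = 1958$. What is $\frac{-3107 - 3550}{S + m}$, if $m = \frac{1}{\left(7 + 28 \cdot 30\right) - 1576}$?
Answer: $- \frac{4852953}{1427381} \approx -3.3999$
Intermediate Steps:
$m = - \frac{1}{729}$ ($m = \frac{1}{\left(7 + 840\right) - 1576} = \frac{1}{847 - 1576} = \frac{1}{-729} = - \frac{1}{729} \approx -0.0013717$)
$\frac{-3107 - 3550}{S + m} = \frac{-3107 - 3550}{1958 - \frac{1}{729}} = - \frac{6657}{\frac{1427381}{729}} = \left(-6657\right) \frac{729}{1427381} = - \frac{4852953}{1427381}$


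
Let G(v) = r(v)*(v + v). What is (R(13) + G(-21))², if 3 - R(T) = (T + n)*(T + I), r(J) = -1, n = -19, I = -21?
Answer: 9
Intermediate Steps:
R(T) = 3 - (-21 + T)*(-19 + T) (R(T) = 3 - (T - 19)*(T - 21) = 3 - (-19 + T)*(-21 + T) = 3 - (-21 + T)*(-19 + T))
G(v) = -2*v (G(v) = -(v + v) = -2*v)
(R(13) + G(-21))² = ((-396 - 1*13² + 40*13) - 2*(-21))² = ((-396 - 1*169 + 520) + 42)² = ((-396 - 169 + 520) + 42)² = (-45 + 42)² = (-3)² = 9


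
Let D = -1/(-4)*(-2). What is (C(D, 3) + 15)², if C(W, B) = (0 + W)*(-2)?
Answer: 256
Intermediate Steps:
D = -½ (D = -1*(-¼)*(-2) = (¼)*(-2) = -½ ≈ -0.50000)
C(W, B) = -2*W (C(W, B) = W*(-2) = -2*W)
(C(D, 3) + 15)² = (-2*(-½) + 15)² = (1 + 15)² = 16² = 256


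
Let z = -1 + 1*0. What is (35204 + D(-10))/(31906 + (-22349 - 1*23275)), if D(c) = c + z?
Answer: -35193/13718 ≈ -2.5655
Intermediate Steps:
z = -1 (z = -1 + 0 = -1)
D(c) = -1 + c (D(c) = c - 1 = -1 + c)
(35204 + D(-10))/(31906 + (-22349 - 1*23275)) = (35204 + (-1 - 10))/(31906 + (-22349 - 1*23275)) = (35204 - 11)/(31906 + (-22349 - 23275)) = 35193/(31906 - 45624) = 35193/(-13718) = 35193*(-1/13718) = -35193/13718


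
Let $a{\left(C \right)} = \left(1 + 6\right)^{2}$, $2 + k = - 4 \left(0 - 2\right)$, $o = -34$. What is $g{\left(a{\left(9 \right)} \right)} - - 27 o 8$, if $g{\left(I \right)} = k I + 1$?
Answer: $-7049$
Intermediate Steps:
$k = 6$ ($k = -2 - 4 \left(0 - 2\right) = -2 - -8 = -2 + 8 = 6$)
$a{\left(C \right)} = 49$ ($a{\left(C \right)} = 7^{2} = 49$)
$g{\left(I \right)} = 1 + 6 I$ ($g{\left(I \right)} = 6 I + 1 = 1 + 6 I$)
$g{\left(a{\left(9 \right)} \right)} - - 27 o 8 = \left(1 + 6 \cdot 49\right) - \left(-27\right) \left(-34\right) 8 = \left(1 + 294\right) - 918 \cdot 8 = 295 - 7344 = -7049$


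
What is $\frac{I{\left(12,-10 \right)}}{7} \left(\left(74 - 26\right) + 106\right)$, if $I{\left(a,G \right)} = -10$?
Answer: $-220$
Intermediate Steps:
$\frac{I{\left(12,-10 \right)}}{7} \left(\left(74 - 26\right) + 106\right) = - \frac{10}{7} \left(\left(74 - 26\right) + 106\right) = \left(-10\right) \frac{1}{7} \left(48 + 106\right) = \left(- \frac{10}{7}\right) 154 = -220$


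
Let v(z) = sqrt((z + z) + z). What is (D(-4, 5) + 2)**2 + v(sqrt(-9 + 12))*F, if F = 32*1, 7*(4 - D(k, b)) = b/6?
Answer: 61009/1764 + 32*3**(3/4) ≈ 107.53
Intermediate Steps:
D(k, b) = 4 - b/42 (D(k, b) = 4 - b/(7*6) = 4 - b/42)
v(z) = sqrt(3)*sqrt(z) (v(z) = sqrt(2*z + z) = sqrt(3*z) = sqrt(3)*sqrt(z))
F = 32
(D(-4, 5) + 2)**2 + v(sqrt(-9 + 12))*F = ((4 - 1/42*5) + 2)**2 + (sqrt(3)*sqrt(sqrt(-9 + 12)))*32 = ((4 - 5/42) + 2)**2 + (sqrt(3)*sqrt(sqrt(3)))*32 = (163/42 + 2)**2 + (sqrt(3)*3**(1/4))*32 = (247/42)**2 + 3**(3/4)*32 = 61009/1764 + 32*3**(3/4)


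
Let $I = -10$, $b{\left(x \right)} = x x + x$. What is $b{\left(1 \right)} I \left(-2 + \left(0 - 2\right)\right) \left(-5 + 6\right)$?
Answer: $80$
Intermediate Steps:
$b{\left(x \right)} = x + x^{2}$ ($b{\left(x \right)} = x^{2} + x = x + x^{2}$)
$b{\left(1 \right)} I \left(-2 + \left(0 - 2\right)\right) \left(-5 + 6\right) = 1 \left(1 + 1\right) \left(-10\right) \left(-2 + \left(0 - 2\right)\right) \left(-5 + 6\right) = 1 \cdot 2 \left(-10\right) \left(-2 - 2\right) 1 = 2 \left(-10\right) \left(\left(-4\right) 1\right) = \left(-20\right) \left(-4\right) = 80$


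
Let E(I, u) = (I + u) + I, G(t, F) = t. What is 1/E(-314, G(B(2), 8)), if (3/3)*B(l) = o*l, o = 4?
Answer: -1/620 ≈ -0.0016129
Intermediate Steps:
B(l) = 4*l
E(I, u) = u + 2*I
1/E(-314, G(B(2), 8)) = 1/(4*2 + 2*(-314)) = 1/(8 - 628) = 1/(-620) = -1/620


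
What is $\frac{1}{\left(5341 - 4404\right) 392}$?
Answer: $\frac{1}{367304} \approx 2.7225 \cdot 10^{-6}$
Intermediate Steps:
$\frac{1}{\left(5341 - 4404\right) 392} = \frac{1}{937} \cdot \frac{1}{392} = \frac{1}{367304}$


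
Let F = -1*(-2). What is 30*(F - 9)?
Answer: -210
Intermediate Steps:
F = 2
30*(F - 9) = 30*(2 - 9) = 30*(-7) = -210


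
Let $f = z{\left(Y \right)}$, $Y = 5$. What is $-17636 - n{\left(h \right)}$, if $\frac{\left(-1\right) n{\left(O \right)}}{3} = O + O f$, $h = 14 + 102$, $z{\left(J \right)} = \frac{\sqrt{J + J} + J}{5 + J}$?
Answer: $-17114 + \frac{174 \sqrt{10}}{5} \approx -17004.0$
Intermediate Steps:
$z{\left(J \right)} = \frac{J + \sqrt{2} \sqrt{J}}{5 + J}$ ($z{\left(J \right)} = \frac{\sqrt{2 J} + J}{5 + J} = \frac{\sqrt{2} \sqrt{J} + J}{5 + J} = \frac{J + \sqrt{2} \sqrt{J}}{5 + J}$)
$h = 116$
$f = \frac{1}{2} + \frac{\sqrt{10}}{10}$ ($f = \frac{5 + \sqrt{2} \sqrt{5}}{5 + 5} = \frac{5 + \sqrt{10}}{10} = \frac{1}{2} + \frac{\sqrt{10}}{10} \approx 0.81623$)
$n{\left(O \right)} = - 3 O - 3 O \left(\frac{1}{2} + \frac{\sqrt{10}}{10}\right)$ ($n{\left(O \right)} = - 3 \left(O + O \left(\frac{1}{2} + \frac{\sqrt{10}}{10}\right)\right) = - 3 O - 3 O \left(\frac{1}{2} + \frac{\sqrt{10}}{10}\right)$)
$-17636 - n{\left(h \right)} = -17636 - \left(- \frac{3}{10}\right) 116 \left(15 + \sqrt{10}\right) = -17636 - \left(-522 - \frac{174 \sqrt{10}}{5}\right) = -17636 + \left(522 + \frac{174 \sqrt{10}}{5}\right) = -17114 + \frac{174 \sqrt{10}}{5}$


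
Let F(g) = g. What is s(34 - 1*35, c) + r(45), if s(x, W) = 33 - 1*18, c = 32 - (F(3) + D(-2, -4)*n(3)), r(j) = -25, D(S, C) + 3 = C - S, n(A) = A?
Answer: -10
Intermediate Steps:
D(S, C) = -3 + C - S (D(S, C) = -3 + (C - S) = -3 + C - S)
c = 44 (c = 32 - (3 + (-3 - 4 - 1*(-2))*3) = 32 - (3 + (-3 - 4 + 2)*3) = 32 - (3 - 5*3) = 32 - (3 - 15) = 32 - 1*(-12) = 32 + 12 = 44)
s(x, W) = 15 (s(x, W) = 33 - 18 = 15)
s(34 - 1*35, c) + r(45) = 15 - 25 = -10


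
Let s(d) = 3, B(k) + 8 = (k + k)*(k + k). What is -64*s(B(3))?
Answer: -192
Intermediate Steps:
B(k) = -8 + 4*k**2 (B(k) = -8 + (k + k)*(k + k) = -8 + (2*k)*(2*k) = -8 + 4*k**2)
-64*s(B(3)) = -64*3 = -192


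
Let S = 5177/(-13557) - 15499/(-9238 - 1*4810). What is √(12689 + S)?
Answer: √28766584108475162346/47612184 ≈ 112.65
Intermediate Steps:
S = 137393447/190448736 (S = 5177*(-1/13557) - 15499/(-9238 - 4810) = -5177/13557 - 15499/(-14048) = -5177/13557 - 15499*(-1/14048) = -5177/13557 + 15499/14048 = 137393447/190448736 ≈ 0.72142)
√(12689 + S) = √(12689 + 137393447/190448736) = √(2416741404551/190448736) = √28766584108475162346/47612184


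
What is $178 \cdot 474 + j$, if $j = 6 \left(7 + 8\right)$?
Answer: $84462$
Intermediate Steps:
$j = 90$ ($j = 6 \cdot 15 = 90$)
$178 \cdot 474 + j = 178 \cdot 474 + 90 = 84372 + 90 = 84462$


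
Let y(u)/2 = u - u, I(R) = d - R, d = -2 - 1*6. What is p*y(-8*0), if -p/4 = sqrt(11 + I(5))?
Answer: 0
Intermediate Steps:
d = -8 (d = -2 - 6 = -8)
I(R) = -8 - R
y(u) = 0 (y(u) = 2*(u - u) = 2*0 = 0)
p = -4*I*sqrt(2) (p = -4*sqrt(11 + (-8 - 1*5)) = -4*sqrt(11 + (-8 - 5)) = -4*sqrt(11 - 13) = -4*I*sqrt(2) ≈ -5.6569*I)
p*y(-8*0) = -4*I*sqrt(2)*0 = 0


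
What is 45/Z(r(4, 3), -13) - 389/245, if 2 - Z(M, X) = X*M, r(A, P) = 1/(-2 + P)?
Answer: 346/245 ≈ 1.4122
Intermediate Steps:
Z(M, X) = 2 - M*X (Z(M, X) = 2 - X*M = 2 - M*X)
45/Z(r(4, 3), -13) - 389/245 = 45/(2 - 1*(-13)/(-2 + 3)) - 389/245 = 45/(2 - 1*(-13)/1) - 389*1/245 = 45/(2 - 1*1*(-13)) - 389/245 = 45/(2 + 13) - 389/245 = 45/15 - 389/245 = 45*(1/15) - 389/245 = 3 - 389/245 = 346/245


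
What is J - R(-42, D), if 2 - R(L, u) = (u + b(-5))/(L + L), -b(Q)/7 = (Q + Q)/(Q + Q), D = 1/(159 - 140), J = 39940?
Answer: 5311765/133 ≈ 39938.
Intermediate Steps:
D = 1/19 ≈ 0.052632
b(Q) = -7 (b(Q) = -7*(Q + Q)/(Q + Q) = -7*2*Q/(2*Q) = -7*2*Q*1/(2*Q) = -7*1 = -7)
R(L, u) = 2 - (-7 + u)/(2*L) (R(L, u) = 2 - (u - 7)/(L + L) = 2 - (-7 + u)/(2*L))
J - R(-42, D) = 39940 - (7 - 1*1/19 + 4*(-42))/(2*(-42)) = 39940 - (-1)*(7 - 1/19 - 168)/(2*42) = 39940 - (-1)*(-3060)/(2*42*19) = 39940 - 1*255/133 = 39940 - 255/133 = 5311765/133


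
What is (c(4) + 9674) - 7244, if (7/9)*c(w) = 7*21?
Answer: 2619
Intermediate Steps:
c(w) = 189 (c(w) = 9*(7*21)/7 = (9/7)*147 = 189)
(c(4) + 9674) - 7244 = (189 + 9674) - 7244 = 9863 - 7244 = 2619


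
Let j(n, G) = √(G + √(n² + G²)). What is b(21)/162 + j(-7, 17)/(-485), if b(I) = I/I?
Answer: 1/162 - √(17 + 13*√2)/485 ≈ -0.0060921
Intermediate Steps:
b(I) = 1
j(n, G) = √(G + √(G² + n²))
b(21)/162 + j(-7, 17)/(-485) = 1/162 + √(17 + √(17² + (-7)²))/(-485) = 1*(1/162) + √(17 + √(289 + 49))*(-1/485) = 1/162 + √(17 + √338)*(-1/485) = 1/162 + √(17 + 13*√2)*(-1/485) = 1/162 - √(17 + 13*√2)/485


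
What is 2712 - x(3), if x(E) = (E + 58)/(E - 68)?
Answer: 176341/65 ≈ 2712.9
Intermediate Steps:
x(E) = (58 + E)/(-68 + E)
2712 - x(3) = 2712 - (58 + 3)/(-68 + 3) = 2712 - 61/(-65) = 2712 - (-1)*61/65 = 2712 - 1*(-61/65) = 2712 + 61/65 = 176341/65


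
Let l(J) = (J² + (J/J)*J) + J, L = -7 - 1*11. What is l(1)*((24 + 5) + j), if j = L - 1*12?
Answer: -3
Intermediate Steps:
L = -18 (L = -7 - 11 = -18)
j = -30 (j = -18 - 1*12 = -18 - 12 = -30)
l(J) = J² + 2*J (l(J) = (J² + 1*J) + J = (J² + J) + J = (J + J²) + J = J² + 2*J)
l(1)*((24 + 5) + j) = (1*(2 + 1))*((24 + 5) - 30) = (1*3)*(29 - 30) = 3*(-1) = -3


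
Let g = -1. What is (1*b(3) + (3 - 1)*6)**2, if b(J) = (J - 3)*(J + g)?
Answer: 144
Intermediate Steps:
b(J) = (-1 + J)*(-3 + J) (b(J) = (J - 3)*(J - 1) = (-3 + J)*(-1 + J) = (-1 + J)*(-3 + J))
(1*b(3) + (3 - 1)*6)**2 = (1*(3 + 3**2 - 4*3) + (3 - 1)*6)**2 = (1*(3 + 9 - 12) + 2*6)**2 = (1*0 + 12)**2 = (0 + 12)**2 = 12**2 = 144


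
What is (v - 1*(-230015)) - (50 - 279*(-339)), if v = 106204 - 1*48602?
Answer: 192986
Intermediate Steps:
v = 57602 (v = 106204 - 48602 = 57602)
(v - 1*(-230015)) - (50 - 279*(-339)) = (57602 - 1*(-230015)) - (50 - 279*(-339)) = (57602 + 230015) - (50 + 94581) = 287617 - 1*94631 = 287617 - 94631 = 192986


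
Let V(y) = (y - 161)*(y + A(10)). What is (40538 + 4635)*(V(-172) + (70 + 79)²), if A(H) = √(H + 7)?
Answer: 3590214521 - 15042609*√17 ≈ 3.5282e+9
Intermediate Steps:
A(H) = √(7 + H)
V(y) = (-161 + y)*(y + √17) (V(y) = (y - 161)*(y + √(7 + 10)) = (-161 + y)*(y + √17))
(40538 + 4635)*(V(-172) + (70 + 79)²) = (40538 + 4635)*(((-172)² - 161*(-172) - 161*√17 - 172*√17) + (70 + 79)²) = 45173*((29584 + 27692 - 161*√17 - 172*√17) + 149²) = 45173*((57276 - 333*√17) + 22201) = 45173*(79477 - 333*√17) = 3590214521 - 15042609*√17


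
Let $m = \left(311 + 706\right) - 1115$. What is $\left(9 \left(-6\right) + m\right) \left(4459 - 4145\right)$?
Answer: $-47728$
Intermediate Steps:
$m = -98$ ($m = 1017 - 1115 = -98$)
$\left(9 \left(-6\right) + m\right) \left(4459 - 4145\right) = \left(9 \left(-6\right) - 98\right) \left(4459 - 4145\right) = \left(-54 - 98\right) 314 = \left(-152\right) 314 = -47728$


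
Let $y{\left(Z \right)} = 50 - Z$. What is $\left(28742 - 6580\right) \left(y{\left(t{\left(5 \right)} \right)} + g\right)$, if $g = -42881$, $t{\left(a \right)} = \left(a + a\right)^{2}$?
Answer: $-951436822$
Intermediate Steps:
$t{\left(a \right)} = 4 a^{2}$ ($t{\left(a \right)} = \left(2 a\right)^{2} = 4 a^{2}$)
$\left(28742 - 6580\right) \left(y{\left(t{\left(5 \right)} \right)} + g\right) = \left(28742 - 6580\right) \left(\left(50 - 4 \cdot 5^{2}\right) - 42881\right) = 22162 \left(\left(50 - 4 \cdot 25\right) - 42881\right) = 22162 \left(\left(50 - 100\right) - 42881\right) = 22162 \left(-50 - 42881\right) = 22162 \left(-42931\right) = -951436822$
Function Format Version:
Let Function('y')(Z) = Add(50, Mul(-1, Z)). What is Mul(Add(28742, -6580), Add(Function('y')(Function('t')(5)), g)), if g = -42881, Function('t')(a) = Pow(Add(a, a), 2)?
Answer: -951436822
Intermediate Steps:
Function('t')(a) = Mul(4, Pow(a, 2)) (Function('t')(a) = Pow(Mul(2, a), 2) = Mul(4, Pow(a, 2)))
Mul(Add(28742, -6580), Add(Function('y')(Function('t')(5)), g)) = Mul(Add(28742, -6580), Add(Add(50, Mul(-1, Mul(4, Pow(5, 2)))), -42881)) = Mul(22162, Add(Add(50, Mul(-1, Mul(4, 25))), -42881)) = Mul(22162, Add(Add(50, Mul(-1, 100)), -42881)) = Mul(22162, Add(Add(50, -100), -42881)) = Mul(22162, Add(-50, -42881)) = Mul(22162, -42931) = -951436822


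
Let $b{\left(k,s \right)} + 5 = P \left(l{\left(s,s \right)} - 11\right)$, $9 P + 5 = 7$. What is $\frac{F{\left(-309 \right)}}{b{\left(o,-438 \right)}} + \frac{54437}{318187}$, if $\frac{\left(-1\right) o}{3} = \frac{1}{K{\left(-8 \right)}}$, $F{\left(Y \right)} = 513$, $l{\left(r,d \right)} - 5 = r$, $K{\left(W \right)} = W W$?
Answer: $- \frac{472759886}{98956157} \approx -4.7775$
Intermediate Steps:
$K{\left(W \right)} = W^{2}$
$l{\left(r,d \right)} = 5 + r$
$P = \frac{2}{9}$ ($P = - \frac{5}{9} + \frac{1}{9} \cdot 7 = - \frac{5}{9} + \frac{7}{9} = \frac{2}{9} \approx 0.22222$)
$o = - \frac{3}{64}$ ($o = - \frac{3}{\left(-8\right)^{2}} = - \frac{3}{64} \approx -0.046875$)
$b{\left(k,s \right)} = - \frac{19}{3} + \frac{2 s}{9}$ ($b{\left(k,s \right)} = -5 + \frac{2 \left(\left(5 + s\right) - 11\right)}{9} = -5 + \frac{2 \left(-6 + s\right)}{9} = -5 + \left(- \frac{4}{3} + \frac{2 s}{9}\right) = - \frac{19}{3} + \frac{2 s}{9}$)
$\frac{F{\left(-309 \right)}}{b{\left(o,-438 \right)}} + \frac{54437}{318187} = \frac{513}{- \frac{19}{3} + \frac{2}{9} \left(-438\right)} + \frac{54437}{318187} = \frac{513}{- \frac{19}{3} - \frac{292}{3}} + 54437 \cdot \frac{1}{318187} = \frac{513}{- \frac{311}{3}} + \frac{54437}{318187} = 513 \left(- \frac{3}{311}\right) + \frac{54437}{318187} = - \frac{1539}{311} + \frac{54437}{318187} = - \frac{472759886}{98956157}$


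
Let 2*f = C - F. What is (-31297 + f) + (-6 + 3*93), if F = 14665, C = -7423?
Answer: -42068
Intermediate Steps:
f = -11044 (f = (-7423 - 1*14665)/2 = (-7423 - 14665)/2 = (1/2)*(-22088) = -11044)
(-31297 + f) + (-6 + 3*93) = (-31297 - 11044) + (-6 + 3*93) = -42341 + (-6 + 279) = -42341 + 273 = -42068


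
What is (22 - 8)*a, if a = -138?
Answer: -1932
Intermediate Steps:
(22 - 8)*a = (22 - 8)*(-138) = 14*(-138) = -1932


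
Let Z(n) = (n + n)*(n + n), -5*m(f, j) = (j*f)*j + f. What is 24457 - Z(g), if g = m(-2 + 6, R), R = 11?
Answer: -341151/25 ≈ -13646.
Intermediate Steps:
m(f, j) = -f/5 - f*j**2/5 (m(f, j) = -((j*f)*j + f)/5 = -((f*j)*j + f)/5 = -(f*j**2 + f)/5 = -(f + f*j**2)/5 = -f/5 - f*j**2/5)
g = -488/5 (g = -(-2 + 6)*(1 + 11**2)/5 = -1/5*4*(1 + 121) = -1/5*4*122 = -488/5 ≈ -97.600)
Z(n) = 4*n**2 (Z(n) = (2*n)*(2*n) = 4*n**2)
24457 - Z(g) = 24457 - 4*(-488/5)**2 = 24457 - 4*238144/25 = 24457 - 1*952576/25 = 24457 - 952576/25 = -341151/25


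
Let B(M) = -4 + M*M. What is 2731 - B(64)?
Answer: -1361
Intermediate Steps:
B(M) = -4 + M²
2731 - B(64) = 2731 - (-4 + 64²) = 2731 - (-4 + 4096) = 2731 - 1*4092 = 2731 - 4092 = -1361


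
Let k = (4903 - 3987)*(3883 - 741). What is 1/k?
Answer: 1/2878072 ≈ 3.4745e-7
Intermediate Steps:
k = 2878072 (k = 916*3142 = 2878072)
1/k = 1/2878072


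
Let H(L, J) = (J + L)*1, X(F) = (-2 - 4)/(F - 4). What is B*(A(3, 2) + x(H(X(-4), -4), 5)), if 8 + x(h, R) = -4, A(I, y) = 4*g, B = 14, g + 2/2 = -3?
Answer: -392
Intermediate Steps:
g = -4 (g = -1 - 3 = -4)
X(F) = -6/(-4 + F)
H(L, J) = J + L
A(I, y) = -16 (A(I, y) = 4*(-4) = -16)
x(h, R) = -12 (x(h, R) = -8 - 4 = -12)
B*(A(3, 2) + x(H(X(-4), -4), 5)) = 14*(-16 - 12) = 14*(-28) = -392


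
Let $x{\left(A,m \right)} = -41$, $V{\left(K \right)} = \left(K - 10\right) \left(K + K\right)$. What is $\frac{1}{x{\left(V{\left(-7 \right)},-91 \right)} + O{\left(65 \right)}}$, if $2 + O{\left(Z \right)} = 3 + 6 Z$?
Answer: $\frac{1}{350} \approx 0.0028571$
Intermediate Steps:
$V{\left(K \right)} = 2 K \left(-10 + K\right)$ ($V{\left(K \right)} = \left(-10 + K\right) 2 K = 2 K \left(-10 + K\right)$)
$O{\left(Z \right)} = 1 + 6 Z$ ($O{\left(Z \right)} = -2 + \left(3 + 6 Z\right) = 1 + 6 Z$)
$\frac{1}{x{\left(V{\left(-7 \right)},-91 \right)} + O{\left(65 \right)}} = \frac{1}{-41 + \left(1 + 6 \cdot 65\right)} = \frac{1}{-41 + \left(1 + 390\right)} = \frac{1}{-41 + 391} = \frac{1}{350}$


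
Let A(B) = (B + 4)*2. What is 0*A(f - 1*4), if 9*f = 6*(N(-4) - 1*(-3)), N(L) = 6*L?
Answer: 0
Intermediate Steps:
f = -14 (f = (6*(6*(-4) - 1*(-3)))/9 = (6*(-24 + 3))/9 = (6*(-21))/9 = (⅑)*(-126) = -14)
A(B) = 8 + 2*B (A(B) = (4 + B)*2 = 8 + 2*B)
0*A(f - 1*4) = 0*(8 + 2*(-14 - 1*4)) = 0*(8 + 2*(-14 - 4)) = 0*(8 + 2*(-18)) = 0*(8 - 36) = 0*(-28) = 0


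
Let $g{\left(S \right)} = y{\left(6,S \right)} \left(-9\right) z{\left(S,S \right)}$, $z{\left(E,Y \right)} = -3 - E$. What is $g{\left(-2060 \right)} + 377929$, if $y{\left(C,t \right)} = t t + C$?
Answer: $-78561499949$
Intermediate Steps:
$y{\left(C,t \right)} = C + t^{2}$ ($y{\left(C,t \right)} = t^{2} + C = C + t^{2}$)
$g{\left(S \right)} = \left(-54 - 9 S^{2}\right) \left(-3 - S\right)$ ($g{\left(S \right)} = \left(6 + S^{2}\right) \left(-9\right) \left(-3 - S\right) = \left(-54 - 9 S^{2}\right) \left(-3 - S\right)$)
$g{\left(-2060 \right)} + 377929 = 9 \left(3 - 2060\right) \left(6 + \left(-2060\right)^{2}\right) + 377929 = 9 \left(-2057\right) \left(6 + 4243600\right) + 377929 = 9 \left(-2057\right) 4243606 + 377929 = -78561877878 + 377929 = -78561499949$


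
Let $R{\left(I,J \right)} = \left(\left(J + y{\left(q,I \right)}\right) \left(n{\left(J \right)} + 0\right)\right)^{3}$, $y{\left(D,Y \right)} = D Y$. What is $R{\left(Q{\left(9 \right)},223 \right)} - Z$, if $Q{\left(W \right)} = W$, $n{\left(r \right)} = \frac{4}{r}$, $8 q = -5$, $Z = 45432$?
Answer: $- \frac{4025310717133}{88716536} \approx -45373.0$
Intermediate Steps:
$q = - \frac{5}{8}$ ($q = \frac{1}{8} \left(-5\right) = - \frac{5}{8} \approx -0.625$)
$R{\left(I,J \right)} = \frac{64 \left(J - \frac{5 I}{8}\right)^{3}}{J^{3}}$ ($R{\left(I,J \right)} = \left(\left(J - \frac{5 I}{8}\right) \left(\frac{4}{J} + 0\right)\right)^{3} = \left(\left(J - \frac{5 I}{8}\right) \frac{4}{J}\right)^{3} = \left(\frac{4 \left(J - \frac{5 I}{8}\right)}{J}\right)^{3} = \frac{64 \left(J - \frac{5 I}{8}\right)^{3}}{J^{3}}$)
$R{\left(Q{\left(9 \right)},223 \right)} - Z = - \frac{\left(\left(-8\right) 223 + 5 \cdot 9\right)^{3}}{8 \cdot 11089567} - 45432 = \left(- \frac{1}{8}\right) \frac{1}{11089567} \left(-1784 + 45\right)^{3} - 45432 = \left(- \frac{1}{8}\right) \frac{1}{11089567} \left(-1739\right)^{3} - 45432 = \left(- \frac{1}{8}\right) \frac{1}{11089567} \left(-5258946419\right) - 45432 = \frac{5258946419}{88716536} - 45432 = - \frac{4025310717133}{88716536}$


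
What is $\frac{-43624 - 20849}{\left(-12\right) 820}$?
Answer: $\frac{21491}{3280} \approx 6.5521$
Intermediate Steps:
$\frac{-43624 - 20849}{\left(-12\right) 820} = \frac{-43624 - 20849}{-9840} = \left(-64473\right) \left(- \frac{1}{9840}\right) = \frac{21491}{3280}$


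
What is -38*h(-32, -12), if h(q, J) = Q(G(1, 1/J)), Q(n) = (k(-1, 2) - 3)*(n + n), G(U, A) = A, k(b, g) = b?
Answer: -76/3 ≈ -25.333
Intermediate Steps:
Q(n) = -8*n (Q(n) = (-1 - 3)*(n + n) = -8*n)
h(q, J) = -8/J
-38*h(-32, -12) = -(-304)/(-12) = -(-304)*(-1)/12 = -38*⅔ = -76/3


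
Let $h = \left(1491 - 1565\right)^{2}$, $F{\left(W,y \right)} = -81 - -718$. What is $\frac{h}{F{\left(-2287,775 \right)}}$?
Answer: $\frac{5476}{637} \approx 8.5965$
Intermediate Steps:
$F{\left(W,y \right)} = 637$ ($F{\left(W,y \right)} = -81 + 718 = 637$)
$h = 5476$ ($h = \left(-74\right)^{2} = 5476$)
$\frac{h}{F{\left(-2287,775 \right)}} = \frac{5476}{637}$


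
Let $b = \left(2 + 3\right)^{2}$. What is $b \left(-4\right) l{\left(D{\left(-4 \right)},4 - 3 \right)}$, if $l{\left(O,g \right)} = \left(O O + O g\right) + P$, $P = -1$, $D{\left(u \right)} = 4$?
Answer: $-1900$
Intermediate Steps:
$l{\left(O,g \right)} = -1 + O^{2} + O g$ ($l{\left(O,g \right)} = \left(O O + O g\right) - 1 = \left(O^{2} + O g\right) - 1 = -1 + O^{2} + O g$)
$b = 25$ ($b = 5^{2} = 25$)
$b \left(-4\right) l{\left(D{\left(-4 \right)},4 - 3 \right)} = 25 \left(-4\right) \left(-1 + 4^{2} + 4 \left(4 - 3\right)\right) = - 100 \left(-1 + 16 + 4 \cdot 1\right) = - 100 \left(-1 + 16 + 4\right) = \left(-100\right) 19 = -1900$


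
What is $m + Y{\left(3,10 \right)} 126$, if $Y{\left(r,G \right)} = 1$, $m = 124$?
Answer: $250$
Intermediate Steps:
$m + Y{\left(3,10 \right)} 126 = 124 + 1 \cdot 126 = 124 + 126 = 250$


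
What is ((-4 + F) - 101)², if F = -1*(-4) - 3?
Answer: 10816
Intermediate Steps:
F = 1 (F = 4 - 3 = 1)
((-4 + F) - 101)² = ((-4 + 1) - 101)² = (-3 - 101)² = (-104)² = 10816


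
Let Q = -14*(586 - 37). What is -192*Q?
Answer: 1475712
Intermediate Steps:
Q = -7686 (Q = -14*549 = -7686)
-192*Q = -192*(-7686) = 1475712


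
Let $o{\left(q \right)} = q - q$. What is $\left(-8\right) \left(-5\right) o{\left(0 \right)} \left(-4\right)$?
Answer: $0$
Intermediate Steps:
$o{\left(q \right)} = 0$
$\left(-8\right) \left(-5\right) o{\left(0 \right)} \left(-4\right) = \left(-8\right) \left(-5\right) 0 \left(-4\right) = 40 \cdot 0 \left(-4\right) = 0 \left(-4\right) = 0$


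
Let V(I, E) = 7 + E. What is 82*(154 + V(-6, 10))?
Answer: 14022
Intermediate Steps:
82*(154 + V(-6, 10)) = 82*(154 + (7 + 10)) = 82*(154 + 17) = 82*171 = 14022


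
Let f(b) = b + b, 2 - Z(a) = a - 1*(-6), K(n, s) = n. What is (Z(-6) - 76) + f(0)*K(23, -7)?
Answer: -74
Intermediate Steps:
Z(a) = -4 - a (Z(a) = 2 - (a - 1*(-6)) = 2 - (a + 6) = 2 - (6 + a) = 2 + (-6 - a) = -4 - a)
f(b) = 2*b
(Z(-6) - 76) + f(0)*K(23, -7) = ((-4 - 1*(-6)) - 76) + (2*0)*23 = ((-4 + 6) - 76) + 0*23 = (2 - 76) + 0 = -74 + 0 = -74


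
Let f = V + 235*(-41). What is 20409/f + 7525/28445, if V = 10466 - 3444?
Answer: -37391412/4955119 ≈ -7.5460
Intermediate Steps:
V = 7022
f = -2613 (f = 7022 + 235*(-41) = 7022 - 9635 = -2613)
20409/f + 7525/28445 = 20409/(-2613) + 7525/28445 = 20409*(-1/2613) + 7525*(1/28445) = -6803/871 + 1505/5689 = -37391412/4955119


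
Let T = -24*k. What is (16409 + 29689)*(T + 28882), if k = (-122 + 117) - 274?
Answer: 1640074644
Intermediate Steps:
k = -279 (k = -5 - 274 = -279)
T = 6696 (T = -24*(-279) = 6696)
(16409 + 29689)*(T + 28882) = (16409 + 29689)*(6696 + 28882) = 46098*35578 = 1640074644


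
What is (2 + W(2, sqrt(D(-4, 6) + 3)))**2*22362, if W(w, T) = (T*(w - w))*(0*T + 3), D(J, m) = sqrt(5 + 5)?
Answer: 89448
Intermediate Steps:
D(J, m) = sqrt(10)
W(w, T) = 0 (W(w, T) = (T*0)*(0 + 3) = 0*3 = 0)
(2 + W(2, sqrt(D(-4, 6) + 3)))**2*22362 = (2 + 0)**2*22362 = 2**2*22362 = 4*22362 = 89448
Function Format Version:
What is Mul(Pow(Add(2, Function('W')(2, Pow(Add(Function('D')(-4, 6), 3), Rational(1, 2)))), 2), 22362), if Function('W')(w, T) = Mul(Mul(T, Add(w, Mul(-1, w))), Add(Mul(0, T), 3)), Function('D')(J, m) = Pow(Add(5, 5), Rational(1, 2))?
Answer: 89448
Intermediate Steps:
Function('D')(J, m) = Pow(10, Rational(1, 2))
Function('W')(w, T) = 0 (Function('W')(w, T) = Mul(Mul(T, 0), Add(0, 3)) = Mul(0, 3) = 0)
Mul(Pow(Add(2, Function('W')(2, Pow(Add(Function('D')(-4, 6), 3), Rational(1, 2)))), 2), 22362) = Mul(Pow(Add(2, 0), 2), 22362) = Mul(Pow(2, 2), 22362) = Mul(4, 22362) = 89448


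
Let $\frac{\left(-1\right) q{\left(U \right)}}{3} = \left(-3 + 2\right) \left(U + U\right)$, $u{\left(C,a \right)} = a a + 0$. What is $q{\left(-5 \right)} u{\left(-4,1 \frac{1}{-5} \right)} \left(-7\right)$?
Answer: $\frac{42}{5} \approx 8.4$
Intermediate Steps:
$u{\left(C,a \right)} = a^{2}$ ($u{\left(C,a \right)} = a^{2} + 0 = a^{2}$)
$q{\left(U \right)} = 6 U$ ($q{\left(U \right)} = - 3 \left(-3 + 2\right) \left(U + U\right) = - 3 \left(- 2 U\right) = 6 U$)
$q{\left(-5 \right)} u{\left(-4,1 \frac{1}{-5} \right)} \left(-7\right) = 6 \left(-5\right) \left(1 \frac{1}{-5}\right)^{2} \left(-7\right) = - 30 \left(1 \left(- \frac{1}{5}\right)\right)^{2} \left(-7\right) = - 30 \left(- \frac{1}{5}\right)^{2} \left(-7\right) = \left(-30\right) \frac{1}{25} \left(-7\right) = \left(- \frac{6}{5}\right) \left(-7\right) = \frac{42}{5}$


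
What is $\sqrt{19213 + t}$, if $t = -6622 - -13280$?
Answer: $\sqrt{25871} \approx 160.84$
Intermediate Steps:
$t = 6658$ ($t = -6622 + 13280 = 6658$)
$\sqrt{19213 + t} = \sqrt{19213 + 6658} = \sqrt{25871}$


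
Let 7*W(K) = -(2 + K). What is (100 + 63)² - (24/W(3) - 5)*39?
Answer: 140372/5 ≈ 28074.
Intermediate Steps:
W(K) = -2/7 - K/7 (W(K) = (-(2 + K))/7 = (-2 - K)/7 = -2/7 - K/7)
(100 + 63)² - (24/W(3) - 5)*39 = (100 + 63)² - (24/(-2/7 - ⅐*3) - 5)*39 = 163² - (24/(-2/7 - 3/7) - 5)*39 = 26569 - (24/(-5/7) - 5)*39 = 26569 - (24*(-7/5) - 5)*39 = 26569 - (-168/5 - 5)*39 = 26569 - (-193)*39/5 = 26569 - 1*(-7527/5) = 26569 + 7527/5 = 140372/5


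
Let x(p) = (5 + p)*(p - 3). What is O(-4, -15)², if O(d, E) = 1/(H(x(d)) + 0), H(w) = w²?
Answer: 1/2401 ≈ 0.00041649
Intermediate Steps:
x(p) = (-3 + p)*(5 + p) (x(p) = (5 + p)*(-3 + p) = (-3 + p)*(5 + p))
O(d, E) = (-15 + d² + 2*d)⁻² (O(d, E) = 1/((-15 + d² + 2*d)² + 0) = 1/((-15 + d² + 2*d)²) = (-15 + d² + 2*d)⁻²)
O(-4, -15)² = ((-15 + (-4)² + 2*(-4))⁻²)² = ((-15 + 16 - 8)⁻²)² = ((-7)⁻²)² = (1/49)² = 1/2401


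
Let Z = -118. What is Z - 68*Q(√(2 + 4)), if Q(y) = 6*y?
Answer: -118 - 408*√6 ≈ -1117.4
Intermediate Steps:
Z - 68*Q(√(2 + 4)) = -118 - 408*√(2 + 4) = -118 - 408*√6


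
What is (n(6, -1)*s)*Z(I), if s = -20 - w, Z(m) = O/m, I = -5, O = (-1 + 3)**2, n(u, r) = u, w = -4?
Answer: 384/5 ≈ 76.800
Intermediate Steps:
O = 4 (O = 2**2 = 4)
Z(m) = 4/m
s = -16 (s = -20 - 1*(-4) = -20 + 4 = -16)
(n(6, -1)*s)*Z(I) = (6*(-16))*(4/(-5)) = -384*(-1)/5 = -96*(-4/5) = 384/5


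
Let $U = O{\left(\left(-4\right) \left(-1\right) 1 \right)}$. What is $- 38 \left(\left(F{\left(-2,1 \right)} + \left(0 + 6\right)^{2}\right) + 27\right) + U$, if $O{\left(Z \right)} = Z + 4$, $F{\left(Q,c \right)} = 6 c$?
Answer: $-2614$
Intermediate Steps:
$O{\left(Z \right)} = 4 + Z$
$U = 8$ ($U = 4 + \left(-4\right) \left(-1\right) 1 = 4 + 4 \cdot 1 = 4 + 4 = 8$)
$- 38 \left(\left(F{\left(-2,1 \right)} + \left(0 + 6\right)^{2}\right) + 27\right) + U = - 38 \left(\left(6 \cdot 1 + \left(0 + 6\right)^{2}\right) + 27\right) + 8 = - 38 \left(\left(6 + 6^{2}\right) + 27\right) + 8 = - 38 \left(\left(6 + 36\right) + 27\right) + 8 = - 38 \left(42 + 27\right) + 8 = \left(-38\right) 69 + 8 = -2622 + 8 = -2614$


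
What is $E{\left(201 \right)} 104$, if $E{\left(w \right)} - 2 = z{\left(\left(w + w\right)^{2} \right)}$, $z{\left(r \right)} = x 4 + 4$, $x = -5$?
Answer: $-1456$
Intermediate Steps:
$z{\left(r \right)} = -16$ ($z{\left(r \right)} = \left(-5\right) 4 + 4 = -20 + 4 = -16$)
$E{\left(w \right)} = -14$ ($E{\left(w \right)} = 2 - 16 = -14$)
$E{\left(201 \right)} 104 = \left(-14\right) 104 = -1456$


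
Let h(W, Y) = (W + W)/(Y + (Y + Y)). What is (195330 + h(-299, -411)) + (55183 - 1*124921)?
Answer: 154855534/1233 ≈ 1.2559e+5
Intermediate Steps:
h(W, Y) = 2*W/(3*Y) (h(W, Y) = (2*W)/(Y + 2*Y) = (2*W)/((3*Y)) = (2*W)*(1/(3*Y)) = 2*W/(3*Y))
(195330 + h(-299, -411)) + (55183 - 1*124921) = (195330 + (⅔)*(-299)/(-411)) + (55183 - 1*124921) = (195330 + (⅔)*(-299)*(-1/411)) + (55183 - 124921) = (195330 + 598/1233) - 69738 = 240842488/1233 - 69738 = 154855534/1233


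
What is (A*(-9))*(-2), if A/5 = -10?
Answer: -900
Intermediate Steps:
A = -50 (A = 5*(-10) = -50)
(A*(-9))*(-2) = -50*(-9)*(-2) = 450*(-2) = -900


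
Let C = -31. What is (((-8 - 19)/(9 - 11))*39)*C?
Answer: -32643/2 ≈ -16322.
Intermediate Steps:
(((-8 - 19)/(9 - 11))*39)*C = (((-8 - 19)/(9 - 11))*39)*(-31) = (-27/(-2)*39)*(-31) = (-27*(-1/2)*39)*(-31) = ((27/2)*39)*(-31) = (1053/2)*(-31) = -32643/2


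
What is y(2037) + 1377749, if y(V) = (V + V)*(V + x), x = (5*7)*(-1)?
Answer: 9533897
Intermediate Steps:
x = -35 (x = 35*(-1) = -35)
y(V) = 2*V*(-35 + V) (y(V) = (V + V)*(V - 35) = (2*V)*(-35 + V) = 2*V*(-35 + V))
y(2037) + 1377749 = 2*2037*(-35 + 2037) + 1377749 = 2*2037*2002 + 1377749 = 8156148 + 1377749 = 9533897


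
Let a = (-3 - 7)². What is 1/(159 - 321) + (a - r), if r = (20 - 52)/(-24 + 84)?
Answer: 81427/810 ≈ 100.53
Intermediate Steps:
a = 100 (a = (-10)² = 100)
r = -8/15 (r = -32/60 = -32*1/60 = -8/15 ≈ -0.53333)
1/(159 - 321) + (a - r) = 1/(159 - 321) + (100 - 1*(-8/15)) = 1/(-162) + (100 + 8/15) = -1/162 + 1508/15 = 81427/810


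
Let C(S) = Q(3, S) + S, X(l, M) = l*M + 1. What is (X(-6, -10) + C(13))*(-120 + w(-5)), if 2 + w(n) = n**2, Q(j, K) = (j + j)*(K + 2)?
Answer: -15908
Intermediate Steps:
Q(j, K) = 2*j*(2 + K) (Q(j, K) = (2*j)*(2 + K) = 2*j*(2 + K))
X(l, M) = 1 + M*l (X(l, M) = M*l + 1 = 1 + M*l)
C(S) = 12 + 7*S (C(S) = 2*3*(2 + S) + S = (12 + 6*S) + S = 12 + 7*S)
w(n) = -2 + n**2
(X(-6, -10) + C(13))*(-120 + w(-5)) = ((1 - 10*(-6)) + (12 + 7*13))*(-120 + (-2 + (-5)**2)) = ((1 + 60) + (12 + 91))*(-120 + (-2 + 25)) = (61 + 103)*(-120 + 23) = 164*(-97) = -15908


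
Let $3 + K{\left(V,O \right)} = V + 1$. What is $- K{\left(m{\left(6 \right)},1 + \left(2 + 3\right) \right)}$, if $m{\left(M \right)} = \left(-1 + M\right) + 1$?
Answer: $-4$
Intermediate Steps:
$m{\left(M \right)} = M$
$K{\left(V,O \right)} = -2 + V$ ($K{\left(V,O \right)} = -3 + \left(V + 1\right) = -3 + \left(1 + V\right) = -2 + V$)
$- K{\left(m{\left(6 \right)},1 + \left(2 + 3\right) \right)} = - (-2 + 6) = \left(-1\right) 4 = -4$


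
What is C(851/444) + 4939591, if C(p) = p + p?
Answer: 29637569/6 ≈ 4.9396e+6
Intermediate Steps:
C(p) = 2*p
C(851/444) + 4939591 = 2*(851/444) + 4939591 = 2*(851*(1/444)) + 4939591 = 2*(23/12) + 4939591 = 23/6 + 4939591 = 29637569/6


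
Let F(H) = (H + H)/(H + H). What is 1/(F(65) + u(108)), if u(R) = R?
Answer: 1/109 ≈ 0.0091743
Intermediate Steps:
F(H) = 1 (F(H) = (2*H)/((2*H)) = (2*H)*(1/(2*H)) = 1)
1/(F(65) + u(108)) = 1/(1 + 108) = 1/109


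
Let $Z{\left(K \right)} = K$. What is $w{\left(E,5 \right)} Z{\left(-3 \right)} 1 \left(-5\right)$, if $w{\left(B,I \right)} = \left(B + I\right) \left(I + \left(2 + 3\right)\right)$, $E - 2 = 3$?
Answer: $1500$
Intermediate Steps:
$E = 5$ ($E = 2 + 3 = 5$)
$w{\left(B,I \right)} = \left(5 + I\right) \left(B + I\right)$ ($w{\left(B,I \right)} = \left(B + I\right) \left(I + 5\right) = \left(B + I\right) \left(5 + I\right) = \left(5 + I\right) \left(B + I\right)$)
$w{\left(E,5 \right)} Z{\left(-3 \right)} 1 \left(-5\right) = \left(5^{2} + 5 \cdot 5 + 5 \cdot 5 + 5 \cdot 5\right) \left(-3\right) 1 \left(-5\right) = \left(25 + 25 + 25 + 25\right) \left(-3\right) \left(-5\right) = 100 \left(-3\right) \left(-5\right) = \left(-300\right) \left(-5\right) = 1500$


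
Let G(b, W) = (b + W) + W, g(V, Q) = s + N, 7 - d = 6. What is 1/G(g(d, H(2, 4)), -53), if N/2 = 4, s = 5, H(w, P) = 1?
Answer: -1/93 ≈ -0.010753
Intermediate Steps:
d = 1 (d = 7 - 1*6 = 7 - 6 = 1)
N = 8 (N = 2*4 = 8)
g(V, Q) = 13 (g(V, Q) = 5 + 8 = 13)
G(b, W) = b + 2*W (G(b, W) = (W + b) + W = b + 2*W)
1/G(g(d, H(2, 4)), -53) = 1/(13 + 2*(-53)) = 1/(13 - 106) = 1/(-93) = -1/93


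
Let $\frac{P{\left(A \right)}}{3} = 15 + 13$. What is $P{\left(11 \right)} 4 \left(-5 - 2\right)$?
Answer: $-2352$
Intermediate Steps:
$P{\left(A \right)} = 84$ ($P{\left(A \right)} = 3 \left(15 + 13\right) = 3 \cdot 28 = 84$)
$P{\left(11 \right)} 4 \left(-5 - 2\right) = 84 \cdot 4 \left(-5 - 2\right) = 84 \cdot 4 \left(-7\right) = 84 \left(-28\right) = -2352$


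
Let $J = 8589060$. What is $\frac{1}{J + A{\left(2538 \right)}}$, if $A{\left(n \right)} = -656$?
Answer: $\frac{1}{8588404} \approx 1.1644 \cdot 10^{-7}$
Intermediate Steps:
$\frac{1}{J + A{\left(2538 \right)}} = \frac{1}{8589060 - 656} = \frac{1}{8588404}$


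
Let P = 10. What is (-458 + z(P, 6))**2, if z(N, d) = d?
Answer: 204304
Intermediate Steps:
(-458 + z(P, 6))**2 = (-458 + 6)**2 = (-452)**2 = 204304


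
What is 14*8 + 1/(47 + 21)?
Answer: 7617/68 ≈ 112.01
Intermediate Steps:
14*8 + 1/(47 + 21) = 112 + 1/68 = 7617/68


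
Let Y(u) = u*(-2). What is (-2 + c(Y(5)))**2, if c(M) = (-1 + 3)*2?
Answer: 4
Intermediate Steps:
Y(u) = -2*u
c(M) = 4 (c(M) = 2*2 = 4)
(-2 + c(Y(5)))**2 = (-2 + 4)**2 = 2**2 = 4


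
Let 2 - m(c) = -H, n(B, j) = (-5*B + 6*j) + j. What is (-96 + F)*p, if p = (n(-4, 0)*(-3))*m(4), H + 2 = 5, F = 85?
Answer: 3300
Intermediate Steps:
H = 3 (H = -2 + 5 = 3)
n(B, j) = -5*B + 7*j
m(c) = 5 (m(c) = 2 - (-1)*3 = 2 - 1*(-3) = 2 + 3 = 5)
p = -300 (p = ((-5*(-4) + 7*0)*(-3))*5 = ((20 + 0)*(-3))*5 = (20*(-3))*5 = -60*5 = -300)
(-96 + F)*p = (-96 + 85)*(-300) = -11*(-300) = 3300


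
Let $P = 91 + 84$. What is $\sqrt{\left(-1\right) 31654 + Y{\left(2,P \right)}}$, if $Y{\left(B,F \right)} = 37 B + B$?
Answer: $i \sqrt{31578} \approx 177.7 i$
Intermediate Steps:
$P = 175$
$Y{\left(B,F \right)} = 38 B$
$\sqrt{\left(-1\right) 31654 + Y{\left(2,P \right)}} = \sqrt{\left(-1\right) 31654 + 38 \cdot 2} = \sqrt{-31654 + 76} = \sqrt{-31578} = i \sqrt{31578}$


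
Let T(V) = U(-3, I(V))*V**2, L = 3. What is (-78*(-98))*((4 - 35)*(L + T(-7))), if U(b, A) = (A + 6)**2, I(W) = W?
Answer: -12322128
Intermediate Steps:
U(b, A) = (6 + A)**2
T(V) = V**2*(6 + V)**2 (T(V) = (6 + V)**2*V**2 = V**2*(6 + V)**2)
(-78*(-98))*((4 - 35)*(L + T(-7))) = (-78*(-98))*((4 - 35)*(3 + (-7)**2*(6 - 7)**2)) = 7644*(-31*(3 + 49*(-1)**2)) = 7644*(-31*(3 + 49*1)) = 7644*(-31*(3 + 49)) = 7644*(-31*52) = 7644*(-1612) = -12322128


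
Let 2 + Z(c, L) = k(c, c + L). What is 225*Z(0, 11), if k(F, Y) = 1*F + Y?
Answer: 2025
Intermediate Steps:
k(F, Y) = F + Y
Z(c, L) = -2 + L + 2*c (Z(c, L) = -2 + (c + (c + L)) = -2 + (c + (L + c)) = -2 + (L + 2*c) = -2 + L + 2*c)
225*Z(0, 11) = 225*(-2 + 11 + 2*0) = 225*(-2 + 11 + 0) = 225*9 = 2025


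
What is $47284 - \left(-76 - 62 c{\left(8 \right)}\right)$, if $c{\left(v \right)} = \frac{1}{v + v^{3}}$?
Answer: $\frac{12313631}{260} \approx 47360.0$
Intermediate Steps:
$47284 - \left(-76 - 62 c{\left(8 \right)}\right) = 47284 - \left(-76 - \frac{62}{8 + 8^{3}}\right) = 47284 - \left(-76 - \frac{62}{8 + 512}\right) = 47284 - \left(-76 - \frac{62}{520}\right) = 47284 - \left(-76 - \frac{31}{260}\right) = 47284 - - \frac{19791}{260} = 47284 + \frac{19791}{260} = \frac{12313631}{260}$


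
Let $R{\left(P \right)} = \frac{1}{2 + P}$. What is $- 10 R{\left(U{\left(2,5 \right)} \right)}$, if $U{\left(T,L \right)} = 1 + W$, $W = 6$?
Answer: $- \frac{10}{9} \approx -1.1111$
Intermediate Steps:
$U{\left(T,L \right)} = 7$ ($U{\left(T,L \right)} = 1 + 6 = 7$)
$- 10 R{\left(U{\left(2,5 \right)} \right)} = - \frac{10}{2 + 7} = - \frac{10}{9}$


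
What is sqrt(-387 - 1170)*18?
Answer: 54*I*sqrt(173) ≈ 710.26*I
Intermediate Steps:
sqrt(-387 - 1170)*18 = sqrt(-1557)*18 = (3*I*sqrt(173))*18 = 54*I*sqrt(173)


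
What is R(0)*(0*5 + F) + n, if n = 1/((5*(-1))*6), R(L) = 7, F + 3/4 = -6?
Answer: -2837/60 ≈ -47.283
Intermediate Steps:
F = -27/4 (F = -3/4 - 6 = -27/4 ≈ -6.7500)
n = -1/30 (n = 1/(-5*6) = 1/(-30) = -1/30 ≈ -0.033333)
R(0)*(0*5 + F) + n = 7*(0*5 - 27/4) - 1/30 = 7*(0 - 27/4) - 1/30 = 7*(-27/4) - 1/30 = -189/4 - 1/30 = -2837/60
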